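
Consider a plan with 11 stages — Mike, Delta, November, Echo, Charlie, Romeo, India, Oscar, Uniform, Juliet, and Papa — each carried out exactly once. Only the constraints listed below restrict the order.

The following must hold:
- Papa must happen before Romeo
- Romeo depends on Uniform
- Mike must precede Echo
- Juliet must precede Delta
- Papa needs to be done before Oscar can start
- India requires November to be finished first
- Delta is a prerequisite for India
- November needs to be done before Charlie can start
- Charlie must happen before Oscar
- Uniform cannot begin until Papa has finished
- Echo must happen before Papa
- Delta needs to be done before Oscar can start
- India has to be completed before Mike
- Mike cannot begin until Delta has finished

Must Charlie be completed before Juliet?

Charlie and Juliet are not related by any chain of constraints.
There exist valid orderings with Juliet before Charlie, so Charlie is not required to come first.

No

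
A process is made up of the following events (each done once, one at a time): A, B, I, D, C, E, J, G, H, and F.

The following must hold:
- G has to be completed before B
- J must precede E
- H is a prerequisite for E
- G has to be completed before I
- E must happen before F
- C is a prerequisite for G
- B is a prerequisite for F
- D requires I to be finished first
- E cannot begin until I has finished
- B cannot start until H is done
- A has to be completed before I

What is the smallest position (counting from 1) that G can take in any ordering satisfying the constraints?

Working backwards through the constraints from G, its only required predecessor is C.
So at minimum 1 event comes before G, putting G no earlier than position 2. That position is achievable by scheduling exactly that predecessor first.

2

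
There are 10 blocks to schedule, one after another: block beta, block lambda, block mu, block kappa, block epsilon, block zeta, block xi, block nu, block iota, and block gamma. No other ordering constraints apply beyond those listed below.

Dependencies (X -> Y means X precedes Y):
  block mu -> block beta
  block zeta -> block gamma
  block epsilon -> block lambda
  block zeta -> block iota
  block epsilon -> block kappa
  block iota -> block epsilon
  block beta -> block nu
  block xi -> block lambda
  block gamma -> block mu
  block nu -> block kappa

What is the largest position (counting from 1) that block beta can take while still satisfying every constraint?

Every block that must follow block beta has to come after it. Tracing all chains starting from block beta, those blocks are: block kappa, block nu — 2 in total.
With 2 mandatory successors out of 10 blocks total, the latest slot for block beta is 10−2 = 8, and it's reachable by doing all non-successors before block beta.

8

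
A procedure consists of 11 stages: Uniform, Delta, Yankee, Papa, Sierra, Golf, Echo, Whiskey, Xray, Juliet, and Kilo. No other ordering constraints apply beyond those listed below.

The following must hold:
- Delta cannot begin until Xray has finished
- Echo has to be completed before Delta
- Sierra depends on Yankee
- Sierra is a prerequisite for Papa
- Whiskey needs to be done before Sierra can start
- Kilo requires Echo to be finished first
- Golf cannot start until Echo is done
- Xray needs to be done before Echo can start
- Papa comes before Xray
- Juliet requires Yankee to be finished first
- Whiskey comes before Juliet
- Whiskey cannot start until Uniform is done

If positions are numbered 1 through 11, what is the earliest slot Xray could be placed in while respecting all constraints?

The stages that are forced before Xray, directly or transitively, are Uniform, Yankee, Papa, Sierra, Whiskey. That's 5 stages.
So at minimum 5 stages come before Xray, putting Xray no earlier than position 6. That position is achievable by scheduling exactly those predecessors first.

6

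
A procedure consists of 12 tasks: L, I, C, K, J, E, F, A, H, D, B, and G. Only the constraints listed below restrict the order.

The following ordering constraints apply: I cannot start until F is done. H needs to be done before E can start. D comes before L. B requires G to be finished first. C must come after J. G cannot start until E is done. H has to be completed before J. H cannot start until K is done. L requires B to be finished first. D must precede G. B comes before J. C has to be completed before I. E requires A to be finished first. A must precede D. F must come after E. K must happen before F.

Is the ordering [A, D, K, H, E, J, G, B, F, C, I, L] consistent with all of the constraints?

No

In the proposed order, J appears before B.
Since B is required before J, the ordering is invalid.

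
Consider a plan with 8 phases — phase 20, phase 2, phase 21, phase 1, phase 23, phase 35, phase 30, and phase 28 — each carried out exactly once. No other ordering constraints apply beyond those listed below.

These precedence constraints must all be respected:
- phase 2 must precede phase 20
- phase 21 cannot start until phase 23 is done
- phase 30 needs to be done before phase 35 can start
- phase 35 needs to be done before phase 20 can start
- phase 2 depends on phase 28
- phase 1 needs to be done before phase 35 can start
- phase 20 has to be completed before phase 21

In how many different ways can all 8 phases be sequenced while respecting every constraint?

4 phases have no prerequisites (phase 1, phase 23, phase 30, phase 28), so any of them could come first.
Counting all ways to extend the partial order to a total order gives 140.

140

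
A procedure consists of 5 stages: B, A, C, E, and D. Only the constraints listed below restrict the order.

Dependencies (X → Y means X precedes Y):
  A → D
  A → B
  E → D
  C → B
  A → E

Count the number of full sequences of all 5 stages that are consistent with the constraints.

The stages with no prerequisites are A, C; any of them can be placed first.
Enumerating by repeatedly choosing an available stage (one whose prerequisites are all placed) gives 9 distinct complete orderings.

9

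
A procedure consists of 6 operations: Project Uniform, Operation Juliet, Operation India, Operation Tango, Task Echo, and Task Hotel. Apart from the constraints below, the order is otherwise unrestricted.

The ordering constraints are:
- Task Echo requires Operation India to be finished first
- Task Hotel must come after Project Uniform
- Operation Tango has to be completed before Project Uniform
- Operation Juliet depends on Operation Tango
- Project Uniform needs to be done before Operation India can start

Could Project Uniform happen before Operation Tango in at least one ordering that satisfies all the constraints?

No

The constraints give a chain Operation Tango → Project Uniform, which forces Operation Tango before Project Uniform.
So no valid ordering can have Project Uniform before Operation Tango.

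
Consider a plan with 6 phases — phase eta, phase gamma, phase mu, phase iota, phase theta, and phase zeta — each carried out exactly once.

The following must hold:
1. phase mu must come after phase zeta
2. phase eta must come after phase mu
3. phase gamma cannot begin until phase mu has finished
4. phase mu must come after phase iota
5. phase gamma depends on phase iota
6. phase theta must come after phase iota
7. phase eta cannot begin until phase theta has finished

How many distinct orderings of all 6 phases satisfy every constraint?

12

2 phases have no prerequisites (phase iota, phase zeta), so any of them could come first.
Enumerating by repeatedly choosing an available phase (one whose prerequisites are all placed) gives 12 distinct complete orderings.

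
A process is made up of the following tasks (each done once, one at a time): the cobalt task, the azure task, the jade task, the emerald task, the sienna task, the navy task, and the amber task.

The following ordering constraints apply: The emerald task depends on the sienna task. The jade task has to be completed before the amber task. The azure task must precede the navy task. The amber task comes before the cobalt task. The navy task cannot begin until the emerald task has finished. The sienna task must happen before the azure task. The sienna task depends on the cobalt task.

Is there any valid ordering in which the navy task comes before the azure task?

Following the azure task → the navy task, the azure task must precede the navy task in every valid ordering.
Hence the navy task can never be scheduled before the azure task.

No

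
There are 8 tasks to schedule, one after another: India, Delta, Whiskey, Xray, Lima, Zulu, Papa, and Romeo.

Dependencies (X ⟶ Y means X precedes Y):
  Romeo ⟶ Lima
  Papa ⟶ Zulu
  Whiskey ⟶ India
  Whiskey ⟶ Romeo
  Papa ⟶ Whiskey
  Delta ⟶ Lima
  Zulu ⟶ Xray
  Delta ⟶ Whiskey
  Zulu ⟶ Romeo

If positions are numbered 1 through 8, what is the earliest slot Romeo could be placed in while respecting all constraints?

5

Every task that must precede Romeo has to come before it. Tracing all chains that end at Romeo, those tasks are: Delta, Whiskey, Zulu, Papa — 4 in total.
With 4 mandatory predecessors, the earliest Romeo can sit is position 4+1 = 5, and placing just those 4 first achieves it.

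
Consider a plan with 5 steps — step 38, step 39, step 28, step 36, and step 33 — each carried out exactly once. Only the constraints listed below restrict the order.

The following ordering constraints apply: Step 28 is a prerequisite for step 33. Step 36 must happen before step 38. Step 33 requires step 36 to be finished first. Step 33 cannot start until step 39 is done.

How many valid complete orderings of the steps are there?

18

The steps with no prerequisites are step 39, step 28, step 36; any of them can be placed first.
Counting all ways to extend the partial order to a total order gives 18.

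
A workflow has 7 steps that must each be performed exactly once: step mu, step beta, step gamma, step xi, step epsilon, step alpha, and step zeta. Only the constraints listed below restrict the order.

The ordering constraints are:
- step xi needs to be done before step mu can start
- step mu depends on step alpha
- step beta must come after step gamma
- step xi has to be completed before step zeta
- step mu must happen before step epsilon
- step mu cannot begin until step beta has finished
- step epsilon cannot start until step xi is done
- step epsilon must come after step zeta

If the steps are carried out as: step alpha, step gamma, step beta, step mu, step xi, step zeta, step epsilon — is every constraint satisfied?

In the proposed order, step mu appears before step xi.
Since step xi is required before step mu, the ordering is invalid.

No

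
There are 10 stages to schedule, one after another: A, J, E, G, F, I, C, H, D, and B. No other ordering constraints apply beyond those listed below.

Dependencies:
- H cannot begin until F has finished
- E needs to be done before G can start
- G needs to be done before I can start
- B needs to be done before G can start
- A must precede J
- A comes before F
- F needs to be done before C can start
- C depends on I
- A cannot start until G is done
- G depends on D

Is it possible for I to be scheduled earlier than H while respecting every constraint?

Yes

Nothing in the constraints forces H before I — there is no chain from H to I.
So a valid ordering placing I earlier than H exists.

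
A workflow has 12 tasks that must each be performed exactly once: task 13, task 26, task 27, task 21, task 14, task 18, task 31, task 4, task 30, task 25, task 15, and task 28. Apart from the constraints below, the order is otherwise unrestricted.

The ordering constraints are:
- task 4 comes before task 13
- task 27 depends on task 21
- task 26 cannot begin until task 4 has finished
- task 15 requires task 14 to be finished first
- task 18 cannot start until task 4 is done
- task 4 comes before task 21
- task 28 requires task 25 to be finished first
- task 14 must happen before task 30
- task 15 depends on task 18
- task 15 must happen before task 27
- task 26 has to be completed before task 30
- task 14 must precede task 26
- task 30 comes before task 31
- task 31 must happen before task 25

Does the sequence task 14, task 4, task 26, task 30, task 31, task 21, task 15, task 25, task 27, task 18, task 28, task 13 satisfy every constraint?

The sequence places task 15 ahead of task 18.
That contradicts the constraint that task 18 must precede task 15.

No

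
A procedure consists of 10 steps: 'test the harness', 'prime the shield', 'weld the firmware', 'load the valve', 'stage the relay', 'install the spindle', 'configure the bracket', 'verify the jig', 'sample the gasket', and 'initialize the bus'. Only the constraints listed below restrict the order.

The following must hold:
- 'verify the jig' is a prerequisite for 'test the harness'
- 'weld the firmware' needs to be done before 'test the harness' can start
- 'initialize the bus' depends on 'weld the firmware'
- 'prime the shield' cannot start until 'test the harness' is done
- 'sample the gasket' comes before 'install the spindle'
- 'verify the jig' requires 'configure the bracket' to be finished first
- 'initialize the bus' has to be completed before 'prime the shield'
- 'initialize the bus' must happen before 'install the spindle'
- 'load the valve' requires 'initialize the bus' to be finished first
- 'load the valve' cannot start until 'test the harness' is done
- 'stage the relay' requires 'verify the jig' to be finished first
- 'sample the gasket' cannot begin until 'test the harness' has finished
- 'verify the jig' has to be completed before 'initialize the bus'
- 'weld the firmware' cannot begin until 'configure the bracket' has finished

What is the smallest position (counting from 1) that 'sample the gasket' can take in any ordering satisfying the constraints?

Every step that must precede 'sample the gasket' has to come before it. Tracing all chains that end at 'sample the gasket', those steps are: 'test the harness', 'weld the firmware', 'configure the bracket', 'verify the jig' — 4 in total.
So at minimum 4 steps come before 'sample the gasket', putting 'sample the gasket' no earlier than position 5. That position is achievable by scheduling exactly those predecessors first.

5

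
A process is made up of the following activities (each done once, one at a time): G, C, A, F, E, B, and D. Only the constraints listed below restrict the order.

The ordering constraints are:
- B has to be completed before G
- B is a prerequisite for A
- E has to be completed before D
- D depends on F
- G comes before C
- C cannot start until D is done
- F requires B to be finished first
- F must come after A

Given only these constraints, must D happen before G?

No

Nothing in the constraints links D and G; they are unordered relative to each other.
There exist valid orderings with G before D, so D is not required to come first.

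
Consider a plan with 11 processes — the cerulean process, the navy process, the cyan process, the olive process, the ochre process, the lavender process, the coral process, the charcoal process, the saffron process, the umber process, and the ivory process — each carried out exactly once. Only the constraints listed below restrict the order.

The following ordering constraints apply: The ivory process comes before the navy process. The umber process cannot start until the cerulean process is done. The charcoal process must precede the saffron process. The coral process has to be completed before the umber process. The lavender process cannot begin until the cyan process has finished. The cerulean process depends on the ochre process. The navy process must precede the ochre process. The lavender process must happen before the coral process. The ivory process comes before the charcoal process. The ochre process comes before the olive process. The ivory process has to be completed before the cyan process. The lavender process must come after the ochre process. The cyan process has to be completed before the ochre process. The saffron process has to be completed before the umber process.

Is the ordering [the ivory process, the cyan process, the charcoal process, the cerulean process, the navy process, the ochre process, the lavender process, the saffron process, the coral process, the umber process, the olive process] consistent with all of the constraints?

Here the ochre process comes after the cerulean process.
But one of the constraints requires the ochre process before the cerulean process, so this ordering violates it.

No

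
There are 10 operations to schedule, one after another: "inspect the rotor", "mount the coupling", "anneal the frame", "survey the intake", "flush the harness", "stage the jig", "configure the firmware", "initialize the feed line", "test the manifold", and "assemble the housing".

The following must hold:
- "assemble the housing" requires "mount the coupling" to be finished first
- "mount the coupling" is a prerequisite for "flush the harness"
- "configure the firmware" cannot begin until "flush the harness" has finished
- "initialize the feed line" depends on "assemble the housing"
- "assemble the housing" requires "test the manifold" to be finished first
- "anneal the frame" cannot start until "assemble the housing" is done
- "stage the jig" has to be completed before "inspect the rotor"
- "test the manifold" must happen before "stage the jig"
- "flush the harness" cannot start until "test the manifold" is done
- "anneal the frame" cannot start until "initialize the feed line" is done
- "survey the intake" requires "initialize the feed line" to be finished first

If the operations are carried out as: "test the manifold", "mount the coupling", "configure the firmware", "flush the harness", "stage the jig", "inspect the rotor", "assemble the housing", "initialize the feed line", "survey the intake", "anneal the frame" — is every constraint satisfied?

No

In the proposed order, "configure the firmware" appears before "flush the harness".
But one of the constraints requires "flush the harness" before "configure the firmware", so this ordering violates it.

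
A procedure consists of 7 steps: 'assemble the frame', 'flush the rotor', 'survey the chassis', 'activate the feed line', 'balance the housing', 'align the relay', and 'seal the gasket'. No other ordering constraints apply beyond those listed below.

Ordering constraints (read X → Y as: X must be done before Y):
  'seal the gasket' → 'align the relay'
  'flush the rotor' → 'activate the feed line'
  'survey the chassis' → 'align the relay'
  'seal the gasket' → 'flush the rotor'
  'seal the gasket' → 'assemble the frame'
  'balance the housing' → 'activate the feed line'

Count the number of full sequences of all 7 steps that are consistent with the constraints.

The steps with no prerequisites are 'survey the chassis', 'balance the housing', 'seal the gasket'; any of them can be placed first.
Enumerating by repeatedly choosing an available step (one whose prerequisites are all placed) gives 214 distinct complete orderings.

214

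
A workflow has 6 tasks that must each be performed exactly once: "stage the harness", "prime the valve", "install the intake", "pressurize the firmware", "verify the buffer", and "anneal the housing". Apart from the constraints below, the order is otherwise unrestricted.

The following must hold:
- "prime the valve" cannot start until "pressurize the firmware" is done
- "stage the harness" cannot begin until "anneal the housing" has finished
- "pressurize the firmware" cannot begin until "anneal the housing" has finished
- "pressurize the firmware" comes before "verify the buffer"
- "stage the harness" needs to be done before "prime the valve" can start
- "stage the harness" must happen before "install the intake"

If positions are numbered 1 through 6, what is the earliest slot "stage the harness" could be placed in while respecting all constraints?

2

The only task forced before "stage the harness" (directly or transitively) is "anneal the housing".
With 1 mandatory predecessor, the earliest "stage the harness" can sit is position 1+1 = 2, and placing just that one first achieves it.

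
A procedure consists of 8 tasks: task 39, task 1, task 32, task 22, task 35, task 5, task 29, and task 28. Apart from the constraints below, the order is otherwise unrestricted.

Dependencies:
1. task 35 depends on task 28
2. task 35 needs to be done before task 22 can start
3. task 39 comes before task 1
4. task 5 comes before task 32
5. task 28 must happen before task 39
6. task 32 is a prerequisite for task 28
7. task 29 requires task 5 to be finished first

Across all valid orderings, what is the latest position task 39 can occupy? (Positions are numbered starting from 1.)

7

The only task forced after task 39 (directly or by a chain) is task 1.
So at least 1 task follows task 39, putting task 39 no later than position 7. That position is achievable by scheduling everything else first.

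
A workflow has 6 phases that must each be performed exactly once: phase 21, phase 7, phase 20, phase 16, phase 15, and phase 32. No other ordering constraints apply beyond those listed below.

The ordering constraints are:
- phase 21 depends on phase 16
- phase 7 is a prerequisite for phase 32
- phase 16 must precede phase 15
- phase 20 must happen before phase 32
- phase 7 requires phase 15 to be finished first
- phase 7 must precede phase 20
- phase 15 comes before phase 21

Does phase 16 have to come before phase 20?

Yes

Following the dependencies: phase 16 → phase 15 → phase 7 → phase 20.
So phase 16 must precede phase 20 in any valid ordering.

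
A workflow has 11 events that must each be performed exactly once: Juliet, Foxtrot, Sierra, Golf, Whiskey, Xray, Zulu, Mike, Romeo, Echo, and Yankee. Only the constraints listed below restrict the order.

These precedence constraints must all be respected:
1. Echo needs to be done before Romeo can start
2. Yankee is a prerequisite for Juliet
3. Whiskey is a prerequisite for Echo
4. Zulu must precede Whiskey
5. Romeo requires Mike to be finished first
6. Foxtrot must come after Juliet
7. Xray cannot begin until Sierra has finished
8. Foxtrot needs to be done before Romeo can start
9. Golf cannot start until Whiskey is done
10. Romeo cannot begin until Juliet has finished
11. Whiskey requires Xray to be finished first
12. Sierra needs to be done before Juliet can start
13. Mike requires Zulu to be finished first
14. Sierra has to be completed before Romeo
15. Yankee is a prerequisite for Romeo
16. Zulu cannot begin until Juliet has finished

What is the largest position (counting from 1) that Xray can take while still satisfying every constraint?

7

Every event that must follow Xray has to come after it. Tracing all chains starting from Xray, those events are: Golf, Whiskey, Romeo, Echo — 4 in total.
So at least 4 events follow Xray, putting Xray no later than position 7. That position is achievable by scheduling everything else first.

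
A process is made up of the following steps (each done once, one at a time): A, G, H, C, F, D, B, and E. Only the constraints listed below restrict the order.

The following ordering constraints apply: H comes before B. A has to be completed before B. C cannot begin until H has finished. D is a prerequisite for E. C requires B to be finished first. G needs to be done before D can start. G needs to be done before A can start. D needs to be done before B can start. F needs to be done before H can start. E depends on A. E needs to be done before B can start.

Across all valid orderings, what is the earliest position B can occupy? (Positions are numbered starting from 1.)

7

Every step that must precede B has to come before it. Tracing all chains that end at B, those steps are: A, G, H, F, D, E — 6 in total.
With 6 mandatory predecessors, the earliest B can sit is position 6+1 = 7, and placing just those 6 first achieves it.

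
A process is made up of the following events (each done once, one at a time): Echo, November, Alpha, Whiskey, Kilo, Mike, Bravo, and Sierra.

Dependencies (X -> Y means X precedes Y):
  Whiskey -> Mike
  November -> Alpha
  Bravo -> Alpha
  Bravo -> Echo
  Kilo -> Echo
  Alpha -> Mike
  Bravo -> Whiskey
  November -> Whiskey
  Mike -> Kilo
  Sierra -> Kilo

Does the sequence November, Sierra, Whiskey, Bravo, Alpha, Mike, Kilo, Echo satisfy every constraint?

No

The sequence places Whiskey ahead of Bravo.
That contradicts the constraint that Bravo must precede Whiskey.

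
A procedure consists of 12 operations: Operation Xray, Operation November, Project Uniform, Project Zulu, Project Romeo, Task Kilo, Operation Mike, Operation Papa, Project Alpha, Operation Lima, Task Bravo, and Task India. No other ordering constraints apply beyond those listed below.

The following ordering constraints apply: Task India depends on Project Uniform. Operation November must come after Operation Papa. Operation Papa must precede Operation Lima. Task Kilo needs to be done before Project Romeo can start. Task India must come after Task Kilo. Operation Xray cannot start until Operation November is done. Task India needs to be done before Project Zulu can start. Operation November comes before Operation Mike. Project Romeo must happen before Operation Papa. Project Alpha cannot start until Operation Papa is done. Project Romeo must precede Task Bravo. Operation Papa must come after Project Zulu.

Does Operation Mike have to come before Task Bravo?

No chain of constraints connects Operation Mike to Task Bravo in either direction.
A valid ordering placing Task Bravo before Operation Mike exists, so the answer is no.

No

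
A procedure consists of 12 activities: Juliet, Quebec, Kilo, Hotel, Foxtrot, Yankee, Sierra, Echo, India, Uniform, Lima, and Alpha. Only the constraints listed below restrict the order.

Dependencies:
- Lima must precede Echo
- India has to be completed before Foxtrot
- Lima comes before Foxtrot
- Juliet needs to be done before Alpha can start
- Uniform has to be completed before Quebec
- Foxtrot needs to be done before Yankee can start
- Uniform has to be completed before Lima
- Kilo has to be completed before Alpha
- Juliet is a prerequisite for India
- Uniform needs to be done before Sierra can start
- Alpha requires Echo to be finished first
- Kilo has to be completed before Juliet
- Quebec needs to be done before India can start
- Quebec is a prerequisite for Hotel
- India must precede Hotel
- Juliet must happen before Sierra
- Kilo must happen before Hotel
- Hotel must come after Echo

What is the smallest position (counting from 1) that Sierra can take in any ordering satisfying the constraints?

4

Every activity that must precede Sierra has to come before it. Tracing all chains that end at Sierra, those activities are: Juliet, Kilo, Uniform — 3 in total.
So at minimum 3 activities come before Sierra, putting Sierra no earlier than position 4. That position is achievable by scheduling exactly those predecessors first.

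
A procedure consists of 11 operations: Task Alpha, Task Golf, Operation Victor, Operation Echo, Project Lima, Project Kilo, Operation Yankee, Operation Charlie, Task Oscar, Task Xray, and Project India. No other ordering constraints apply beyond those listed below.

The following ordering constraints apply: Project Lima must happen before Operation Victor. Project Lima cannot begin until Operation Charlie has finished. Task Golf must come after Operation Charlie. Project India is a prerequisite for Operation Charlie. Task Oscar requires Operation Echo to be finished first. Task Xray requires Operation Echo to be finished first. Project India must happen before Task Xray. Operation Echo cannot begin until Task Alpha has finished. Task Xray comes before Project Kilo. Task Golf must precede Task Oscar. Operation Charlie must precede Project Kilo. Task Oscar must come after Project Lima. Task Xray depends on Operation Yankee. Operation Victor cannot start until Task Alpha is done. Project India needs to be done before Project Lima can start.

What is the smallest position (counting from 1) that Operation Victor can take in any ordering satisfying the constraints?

5

Working backwards through the constraints from Operation Victor, its full set of required predecessors is Task Alpha, Project Lima, Operation Charlie, Project India — 4 of them.
So at minimum 4 operations come before Operation Victor, putting Operation Victor no earlier than position 5. That position is achievable by scheduling exactly those predecessors first.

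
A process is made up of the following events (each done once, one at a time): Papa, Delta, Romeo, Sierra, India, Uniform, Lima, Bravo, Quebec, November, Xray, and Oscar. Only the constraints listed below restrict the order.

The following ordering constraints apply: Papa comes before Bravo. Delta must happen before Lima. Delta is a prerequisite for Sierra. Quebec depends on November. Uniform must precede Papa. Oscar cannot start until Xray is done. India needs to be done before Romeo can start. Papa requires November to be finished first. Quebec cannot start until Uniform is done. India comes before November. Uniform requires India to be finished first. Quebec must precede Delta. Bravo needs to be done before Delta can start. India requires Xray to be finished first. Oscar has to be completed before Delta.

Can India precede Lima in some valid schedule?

Yes

Every valid ordering already has India before Lima (the constraints require it), so in particular at least one does.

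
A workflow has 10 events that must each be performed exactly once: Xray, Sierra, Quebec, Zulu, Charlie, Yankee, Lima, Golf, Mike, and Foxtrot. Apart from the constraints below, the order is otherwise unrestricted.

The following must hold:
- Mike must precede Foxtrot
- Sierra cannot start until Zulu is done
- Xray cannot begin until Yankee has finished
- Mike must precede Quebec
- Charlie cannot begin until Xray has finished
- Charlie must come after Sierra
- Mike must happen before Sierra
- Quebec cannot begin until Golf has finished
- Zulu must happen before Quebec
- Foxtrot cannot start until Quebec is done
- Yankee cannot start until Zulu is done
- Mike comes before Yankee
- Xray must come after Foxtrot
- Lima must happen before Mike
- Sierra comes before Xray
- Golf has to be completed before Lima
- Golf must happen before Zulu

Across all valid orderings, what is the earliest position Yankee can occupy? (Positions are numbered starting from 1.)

5

Working backwards through the constraints from Yankee, its full set of required predecessors is Zulu, Lima, Golf, Mike — 4 of them.
So at minimum 4 events come before Yankee, putting Yankee no earlier than position 5. That position is achievable by scheduling exactly those predecessors first.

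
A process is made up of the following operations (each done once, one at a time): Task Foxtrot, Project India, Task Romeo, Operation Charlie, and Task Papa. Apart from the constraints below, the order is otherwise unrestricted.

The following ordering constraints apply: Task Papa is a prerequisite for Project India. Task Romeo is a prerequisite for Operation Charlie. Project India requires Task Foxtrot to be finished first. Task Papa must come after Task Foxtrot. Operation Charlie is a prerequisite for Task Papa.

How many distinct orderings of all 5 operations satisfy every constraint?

2 operations have no prerequisites (Task Foxtrot, Task Romeo), so any of them could come first.
Counting all ways to extend the partial order to a total order gives 3.

3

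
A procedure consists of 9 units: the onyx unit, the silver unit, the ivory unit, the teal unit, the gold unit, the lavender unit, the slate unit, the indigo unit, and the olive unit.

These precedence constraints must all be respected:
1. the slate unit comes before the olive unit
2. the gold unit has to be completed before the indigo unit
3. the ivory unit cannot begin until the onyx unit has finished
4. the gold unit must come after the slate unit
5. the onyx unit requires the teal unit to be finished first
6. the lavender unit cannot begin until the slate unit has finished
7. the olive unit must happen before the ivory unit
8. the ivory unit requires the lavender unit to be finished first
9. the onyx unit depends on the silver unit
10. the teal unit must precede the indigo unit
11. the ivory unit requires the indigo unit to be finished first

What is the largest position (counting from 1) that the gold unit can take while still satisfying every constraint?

Following every chain forward from the gold unit, the units that must come later are the ivory unit, the indigo unit — 2 of them.
So at least 2 units follow the gold unit, putting the gold unit no later than position 7. That position is achievable by scheduling everything else first.

7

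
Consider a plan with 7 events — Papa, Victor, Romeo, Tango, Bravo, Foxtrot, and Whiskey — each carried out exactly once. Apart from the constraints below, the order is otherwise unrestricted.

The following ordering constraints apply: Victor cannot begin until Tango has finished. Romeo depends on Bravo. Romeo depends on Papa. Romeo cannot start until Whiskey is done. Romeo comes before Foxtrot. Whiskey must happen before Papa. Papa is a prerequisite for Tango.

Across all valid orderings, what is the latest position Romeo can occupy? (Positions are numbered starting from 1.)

6

Following the constraints forward from Romeo, its only required successor is Foxtrot.
With 1 mandatory successor out of 7 events total, the latest slot for Romeo is 7−1 = 6, and it's reachable by doing all non-successors before Romeo.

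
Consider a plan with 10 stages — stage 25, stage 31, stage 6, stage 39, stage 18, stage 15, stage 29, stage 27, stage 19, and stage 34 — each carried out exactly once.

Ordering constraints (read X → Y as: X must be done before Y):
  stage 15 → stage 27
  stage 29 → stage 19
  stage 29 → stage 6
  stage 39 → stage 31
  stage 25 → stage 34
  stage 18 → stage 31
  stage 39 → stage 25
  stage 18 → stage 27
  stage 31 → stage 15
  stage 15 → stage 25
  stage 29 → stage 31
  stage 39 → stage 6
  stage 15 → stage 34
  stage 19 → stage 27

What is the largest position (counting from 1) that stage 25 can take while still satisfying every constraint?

The only stage forced after stage 25 (directly or by a chain) is stage 34.
So at least 1 stage follows stage 25, putting stage 25 no later than position 9. That position is achievable by scheduling everything else first.

9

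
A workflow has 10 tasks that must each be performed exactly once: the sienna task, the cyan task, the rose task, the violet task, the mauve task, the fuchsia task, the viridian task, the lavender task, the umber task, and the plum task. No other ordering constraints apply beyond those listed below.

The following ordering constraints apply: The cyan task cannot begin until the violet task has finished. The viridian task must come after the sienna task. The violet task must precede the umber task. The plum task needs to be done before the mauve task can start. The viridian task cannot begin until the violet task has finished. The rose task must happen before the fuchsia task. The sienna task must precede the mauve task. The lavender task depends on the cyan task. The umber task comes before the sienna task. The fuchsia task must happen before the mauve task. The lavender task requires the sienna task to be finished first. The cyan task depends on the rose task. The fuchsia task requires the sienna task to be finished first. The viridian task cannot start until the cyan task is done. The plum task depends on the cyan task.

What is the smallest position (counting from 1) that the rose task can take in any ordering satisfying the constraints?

The rose task has no prerequisites at all, so it can go in position 1.

1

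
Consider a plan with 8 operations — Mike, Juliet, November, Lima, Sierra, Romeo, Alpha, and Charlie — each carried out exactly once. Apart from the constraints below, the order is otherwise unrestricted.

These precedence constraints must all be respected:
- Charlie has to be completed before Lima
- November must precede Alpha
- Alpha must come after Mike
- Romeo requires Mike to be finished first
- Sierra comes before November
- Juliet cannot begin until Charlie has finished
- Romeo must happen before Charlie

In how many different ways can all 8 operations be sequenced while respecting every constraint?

110

2 operations have no prerequisites (Mike, Sierra), so any of them could come first.
Enumerating by repeatedly choosing an available operation (one whose prerequisites are all placed) gives 110 distinct complete orderings.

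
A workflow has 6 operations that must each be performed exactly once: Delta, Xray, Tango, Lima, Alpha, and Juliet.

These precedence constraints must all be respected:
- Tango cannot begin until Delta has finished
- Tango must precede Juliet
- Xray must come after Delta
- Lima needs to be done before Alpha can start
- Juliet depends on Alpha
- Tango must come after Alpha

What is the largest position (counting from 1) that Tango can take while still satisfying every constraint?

5

The only operation forced after Tango (directly or by a chain) is Juliet.
So at least 1 operation follows Tango, putting Tango no later than position 5. That position is achievable by scheduling everything else first.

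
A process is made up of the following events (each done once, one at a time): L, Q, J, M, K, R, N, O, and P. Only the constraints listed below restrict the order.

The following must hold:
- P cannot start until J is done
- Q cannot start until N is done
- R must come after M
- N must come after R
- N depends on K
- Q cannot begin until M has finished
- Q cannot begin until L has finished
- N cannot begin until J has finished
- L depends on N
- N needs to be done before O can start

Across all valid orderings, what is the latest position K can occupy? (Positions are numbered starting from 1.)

Every event that must follow K has to come after it. Tracing all chains starting from K, those events are: L, Q, N, O — 4 in total.
With 4 mandatory successors out of 9 events total, the latest slot for K is 9−4 = 5, and it's reachable by doing all non-successors before K.

5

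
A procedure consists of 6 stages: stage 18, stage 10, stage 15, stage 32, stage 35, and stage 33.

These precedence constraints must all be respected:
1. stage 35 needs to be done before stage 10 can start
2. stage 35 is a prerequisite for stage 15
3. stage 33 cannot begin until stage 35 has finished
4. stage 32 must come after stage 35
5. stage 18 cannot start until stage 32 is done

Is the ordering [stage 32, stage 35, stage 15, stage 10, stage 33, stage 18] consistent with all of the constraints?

Here stage 35 comes after stage 32.
That contradicts the constraint that stage 35 must precede stage 32.

No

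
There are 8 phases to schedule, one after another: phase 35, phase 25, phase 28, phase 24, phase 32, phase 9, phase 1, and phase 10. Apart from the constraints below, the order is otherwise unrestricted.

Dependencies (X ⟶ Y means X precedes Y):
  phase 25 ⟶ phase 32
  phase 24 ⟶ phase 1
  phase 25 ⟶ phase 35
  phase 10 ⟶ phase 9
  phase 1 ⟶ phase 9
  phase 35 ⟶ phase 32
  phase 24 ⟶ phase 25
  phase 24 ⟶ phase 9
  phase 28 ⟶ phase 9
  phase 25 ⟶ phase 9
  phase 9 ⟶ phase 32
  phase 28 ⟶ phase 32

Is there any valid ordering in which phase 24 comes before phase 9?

Yes

Phase 24 is actually forced before phase 9 by the constraints, so certainly some valid ordering has phase 24 first.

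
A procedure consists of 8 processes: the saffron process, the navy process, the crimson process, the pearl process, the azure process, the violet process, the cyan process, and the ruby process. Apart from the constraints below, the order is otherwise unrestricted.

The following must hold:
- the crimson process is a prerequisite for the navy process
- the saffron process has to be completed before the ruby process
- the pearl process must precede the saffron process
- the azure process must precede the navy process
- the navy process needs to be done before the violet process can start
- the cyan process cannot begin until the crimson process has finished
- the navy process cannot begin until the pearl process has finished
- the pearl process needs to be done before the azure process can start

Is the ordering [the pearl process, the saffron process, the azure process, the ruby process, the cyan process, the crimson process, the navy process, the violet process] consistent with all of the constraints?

Here the crimson process comes after the cyan process.
But one of the constraints requires the crimson process before the cyan process, so this ordering violates it.

No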